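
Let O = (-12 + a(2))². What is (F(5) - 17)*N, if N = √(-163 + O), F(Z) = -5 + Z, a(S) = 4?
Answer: -51*I*√11 ≈ -169.15*I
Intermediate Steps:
O = 64 (O = (-12 + 4)² = (-8)² = 64)
N = 3*I*√11 (N = √(-163 + 64) = √(-99) = 3*I*√11 ≈ 9.9499*I)
(F(5) - 17)*N = ((-5 + 5) - 17)*(3*I*√11) = (0 - 17)*(3*I*√11) = -51*I*√11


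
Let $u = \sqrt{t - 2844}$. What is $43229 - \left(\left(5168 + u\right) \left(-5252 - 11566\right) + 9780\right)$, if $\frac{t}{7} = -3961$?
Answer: $86948873 + 16818 i \sqrt{30571} \approx 8.6949 \cdot 10^{7} + 2.9406 \cdot 10^{6} i$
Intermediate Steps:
$t = -27727$ ($t = 7 \left(-3961\right) = -27727$)
$u = i \sqrt{30571}$ ($u = \sqrt{-27727 - 2844} = \sqrt{-30571} = i \sqrt{30571} \approx 174.85 i$)
$43229 - \left(\left(5168 + u\right) \left(-5252 - 11566\right) + 9780\right) = 43229 - \left(\left(5168 + i \sqrt{30571}\right) \left(-5252 - 11566\right) + 9780\right) = 43229 - \left(\left(5168 + i \sqrt{30571}\right) \left(-16818\right) + 9780\right) = 43229 - \left(\left(-86915424 - 16818 i \sqrt{30571}\right) + 9780\right) = 43229 - \left(-86905644 - 16818 i \sqrt{30571}\right) = 43229 + \left(86905644 + 16818 i \sqrt{30571}\right) = 86948873 + 16818 i \sqrt{30571}$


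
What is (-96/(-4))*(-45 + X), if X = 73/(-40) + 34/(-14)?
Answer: -41373/35 ≈ -1182.1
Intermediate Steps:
X = -1191/280 (X = 73*(-1/40) + 34*(-1/14) = -73/40 - 17/7 = -1191/280 ≈ -4.2536)
(-96/(-4))*(-45 + X) = (-96/(-4))*(-45 - 1191/280) = -96*(-1)/4*(-13791/280) = -24*(-1)*(-13791/280) = 24*(-13791/280) = -41373/35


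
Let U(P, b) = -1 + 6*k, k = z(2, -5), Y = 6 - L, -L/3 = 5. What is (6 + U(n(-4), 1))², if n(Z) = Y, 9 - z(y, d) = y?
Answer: 2209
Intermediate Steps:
z(y, d) = 9 - y
L = -15 (L = -3*5 = -15)
Y = 21 (Y = 6 - 1*(-15) = 6 + 15 = 21)
n(Z) = 21
k = 7 (k = 9 - 1*2 = 9 - 2 = 7)
U(P, b) = 41 (U(P, b) = -1 + 6*7 = -1 + 42 = 41)
(6 + U(n(-4), 1))² = (6 + 41)² = 47² = 2209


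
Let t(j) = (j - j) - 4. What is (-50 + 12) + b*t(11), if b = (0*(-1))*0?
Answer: -38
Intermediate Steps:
t(j) = -4 (t(j) = 0 - 4 = -4)
b = 0 (b = 0*0 = 0)
(-50 + 12) + b*t(11) = (-50 + 12) + 0*(-4) = -38 + 0 = -38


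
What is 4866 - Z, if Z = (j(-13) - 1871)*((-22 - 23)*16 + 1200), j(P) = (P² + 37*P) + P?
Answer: 1058946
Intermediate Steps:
j(P) = P² + 38*P
Z = -1054080 (Z = (-13*(38 - 13) - 1871)*((-22 - 23)*16 + 1200) = (-13*25 - 1871)*(-45*16 + 1200) = (-325 - 1871)*(-720 + 1200) = -2196*480 = -1054080)
4866 - Z = 4866 - 1*(-1054080) = 4866 + 1054080 = 1058946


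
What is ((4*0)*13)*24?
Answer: 0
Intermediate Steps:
((4*0)*13)*24 = (0*13)*24 = 0*24 = 0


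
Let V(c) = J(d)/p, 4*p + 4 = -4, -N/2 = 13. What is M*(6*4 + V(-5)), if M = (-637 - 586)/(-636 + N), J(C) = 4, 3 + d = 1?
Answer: 13453/331 ≈ 40.643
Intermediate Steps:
N = -26 (N = -2*13 = -26)
d = -2 (d = -3 + 1 = -2)
p = -2 (p = -1 + (1/4)*(-4) = -1 - 1 = -2)
V(c) = -2 (V(c) = 4/(-2) = 4*(-1/2) = -2)
M = 1223/662 (M = (-637 - 586)/(-636 - 26) = -1223/(-662) = -1223*(-1/662) = 1223/662 ≈ 1.8474)
M*(6*4 + V(-5)) = 1223*(6*4 - 2)/662 = 1223*(24 - 2)/662 = (1223/662)*22 = 13453/331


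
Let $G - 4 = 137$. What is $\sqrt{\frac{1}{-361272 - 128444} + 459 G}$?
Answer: $\frac{\sqrt{3880256131851487}}{244858} \approx 254.4$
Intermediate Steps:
$G = 141$ ($G = 4 + 137 = 141$)
$\sqrt{\frac{1}{-361272 - 128444} + 459 G} = \sqrt{\frac{1}{-361272 - 128444} + 459 \cdot 141} = \sqrt{\frac{1}{-489716} + 64719} = \sqrt{- \frac{1}{489716} + 64719} = \sqrt{\frac{31693929803}{489716}} = \frac{\sqrt{3880256131851487}}{244858}$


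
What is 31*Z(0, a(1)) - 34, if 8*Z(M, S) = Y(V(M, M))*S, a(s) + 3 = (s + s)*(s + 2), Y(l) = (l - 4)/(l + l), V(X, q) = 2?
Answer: -637/16 ≈ -39.813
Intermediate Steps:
Y(l) = (-4 + l)/(2*l) (Y(l) = (-4 + l)/((2*l)) = (-4 + l)*(1/(2*l)) = (-4 + l)/(2*l))
a(s) = -3 + 2*s*(2 + s) (a(s) = -3 + (s + s)*(s + 2) = -3 + (2*s)*(2 + s) = -3 + 2*s*(2 + s))
Z(M, S) = -S/16 (Z(M, S) = (((½)*(-4 + 2)/2)*S)/8 = (((½)*(½)*(-2))*S)/8 = (-S/2)/8 = -S/16)
31*Z(0, a(1)) - 34 = 31*(-(-3 + 2*1² + 4*1)/16) - 34 = 31*(-(-3 + 2*1 + 4)/16) - 34 = 31*(-(-3 + 2 + 4)/16) - 34 = 31*(-1/16*3) - 34 = 31*(-3/16) - 34 = -93/16 - 34 = -637/16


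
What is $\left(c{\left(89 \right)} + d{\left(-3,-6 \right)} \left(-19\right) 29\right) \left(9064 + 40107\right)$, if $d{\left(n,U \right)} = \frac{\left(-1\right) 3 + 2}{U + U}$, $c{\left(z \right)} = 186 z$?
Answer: $\frac{9740627587}{12} \approx 8.1172 \cdot 10^{8}$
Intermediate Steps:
$d{\left(n,U \right)} = - \frac{1}{2 U}$ ($d{\left(n,U \right)} = \frac{-3 + 2}{2 U} = - \frac{1}{2 U}$)
$\left(c{\left(89 \right)} + d{\left(-3,-6 \right)} \left(-19\right) 29\right) \left(9064 + 40107\right) = \left(186 \cdot 89 + - \frac{1}{2 \left(-6\right)} \left(-19\right) 29\right) \left(9064 + 40107\right) = \left(16554 + \left(- \frac{1}{2}\right) \left(- \frac{1}{6}\right) \left(-19\right) 29\right) 49171 = \left(16554 + \frac{1}{12} \left(-19\right) 29\right) 49171 = \left(16554 - \frac{551}{12}\right) 49171 = \frac{198097}{12} \cdot 49171 = \frac{9740627587}{12}$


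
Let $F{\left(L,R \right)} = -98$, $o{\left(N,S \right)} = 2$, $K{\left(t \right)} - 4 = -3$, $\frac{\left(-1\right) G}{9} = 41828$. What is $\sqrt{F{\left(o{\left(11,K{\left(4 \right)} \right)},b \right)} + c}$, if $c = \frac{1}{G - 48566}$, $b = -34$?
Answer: $\frac{i \sqrt{17702749856770}}{425018} \approx 9.8995 i$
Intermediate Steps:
$G = -376452$ ($G = \left(-9\right) 41828 = -376452$)
$K{\left(t \right)} = 1$ ($K{\left(t \right)} = 4 - 3 = 1$)
$c = - \frac{1}{425018}$ ($c = \frac{1}{-376452 - 48566} = \frac{1}{-425018} = - \frac{1}{425018} \approx -2.3528 \cdot 10^{-6}$)
$\sqrt{F{\left(o{\left(11,K{\left(4 \right)} \right)},b \right)} + c} = \sqrt{-98 - \frac{1}{425018}} = \sqrt{- \frac{41651765}{425018}} = \frac{i \sqrt{17702749856770}}{425018}$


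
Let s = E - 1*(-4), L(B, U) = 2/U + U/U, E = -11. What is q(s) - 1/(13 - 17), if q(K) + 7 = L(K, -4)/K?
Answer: -191/28 ≈ -6.8214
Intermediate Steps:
L(B, U) = 1 + 2/U (L(B, U) = 2/U + 1 = 1 + 2/U)
s = -7 (s = -11 - 1*(-4) = -11 + 4 = -7)
q(K) = -7 + 1/(2*K) (q(K) = -7 + ((2 - 4)/(-4))/K = -7 + (-1/4*(-2))/K = -7 + 1/(2*K))
q(s) - 1/(13 - 17) = (-7 + (1/2)/(-7)) - 1/(13 - 17) = (-7 + (1/2)*(-1/7)) - 1/(-4) = (-7 - 1/14) - 1*(-1/4) = -99/14 + 1/4 = -191/28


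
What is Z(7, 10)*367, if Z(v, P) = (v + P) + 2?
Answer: 6973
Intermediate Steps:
Z(v, P) = 2 + P + v (Z(v, P) = (P + v) + 2 = 2 + P + v)
Z(7, 10)*367 = (2 + 10 + 7)*367 = 19*367 = 6973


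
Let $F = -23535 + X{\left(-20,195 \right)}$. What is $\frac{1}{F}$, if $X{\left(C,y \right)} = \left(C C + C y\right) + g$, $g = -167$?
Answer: $- \frac{1}{27202} \approx -3.6762 \cdot 10^{-5}$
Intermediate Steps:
$X{\left(C,y \right)} = -167 + C^{2} + C y$ ($X{\left(C,y \right)} = \left(C C + C y\right) - 167 = \left(C^{2} + C y\right) - 167 = -167 + C^{2} + C y$)
$F = -27202$ ($F = -23535 - \left(4067 - 400\right) = -23535 - 3667 = -27202$)
$\frac{1}{F} = \frac{1}{-27202} = - \frac{1}{27202}$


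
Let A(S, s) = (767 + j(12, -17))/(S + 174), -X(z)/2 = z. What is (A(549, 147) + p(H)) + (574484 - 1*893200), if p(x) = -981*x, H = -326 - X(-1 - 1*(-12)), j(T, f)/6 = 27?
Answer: -14814787/723 ≈ -20491.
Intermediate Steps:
X(z) = -2*z
j(T, f) = 162 (j(T, f) = 6*27 = 162)
H = -304 (H = -326 - (-2)*(-1 - 1*(-12)) = -326 - (-2)*(-1 + 12) = -326 - (-2)*11 = -326 - 1*(-22) = -326 + 22 = -304)
A(S, s) = 929/(174 + S) (A(S, s) = (767 + 162)/(S + 174) = 929/(174 + S))
(A(549, 147) + p(H)) + (574484 - 1*893200) = (929/(174 + 549) - 981*(-304)) + (574484 - 1*893200) = (929/723 + 298224) + (574484 - 893200) = (929*(1/723) + 298224) - 318716 = (929/723 + 298224) - 318716 = 215616881/723 - 318716 = -14814787/723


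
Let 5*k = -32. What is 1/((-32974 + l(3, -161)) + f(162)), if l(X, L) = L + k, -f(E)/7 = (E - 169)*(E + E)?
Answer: -5/86327 ≈ -5.7919e-5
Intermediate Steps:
k = -32/5 (k = (1/5)*(-32) = -32/5 ≈ -6.4000)
f(E) = -14*E*(-169 + E) (f(E) = -7*(E - 169)*(E + E) = -7*(-169 + E)*2*E = -14*E*(-169 + E))
l(X, L) = -32/5 + L (l(X, L) = L - 32/5 = -32/5 + L)
1/((-32974 + l(3, -161)) + f(162)) = 1/((-32974 + (-32/5 - 161)) + 14*162*(169 - 1*162)) = 1/((-32974 - 837/5) + 14*162*(169 - 162)) = 1/(-165707/5 + 14*162*7) = 1/(-165707/5 + 15876) = 1/(-86327/5) = -5/86327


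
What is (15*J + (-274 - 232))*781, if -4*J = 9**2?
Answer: -2529659/4 ≈ -6.3242e+5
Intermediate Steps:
J = -81/4 (J = -1/4*9**2 = -1/4*81 = -81/4 ≈ -20.250)
(15*J + (-274 - 232))*781 = (15*(-81/4) + (-274 - 232))*781 = (-1215/4 - 506)*781 = -3239/4*781 = -2529659/4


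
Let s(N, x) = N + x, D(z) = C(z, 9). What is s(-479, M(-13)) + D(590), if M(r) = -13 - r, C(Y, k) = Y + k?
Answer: 120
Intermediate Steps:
D(z) = 9 + z (D(z) = z + 9 = 9 + z)
s(-479, M(-13)) + D(590) = (-479 + (-13 - 1*(-13))) + (9 + 590) = (-479 + (-13 + 13)) + 599 = (-479 + 0) + 599 = -479 + 599 = 120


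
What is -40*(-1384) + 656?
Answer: 56016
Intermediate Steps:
-40*(-1384) + 656 = 55360 + 656 = 56016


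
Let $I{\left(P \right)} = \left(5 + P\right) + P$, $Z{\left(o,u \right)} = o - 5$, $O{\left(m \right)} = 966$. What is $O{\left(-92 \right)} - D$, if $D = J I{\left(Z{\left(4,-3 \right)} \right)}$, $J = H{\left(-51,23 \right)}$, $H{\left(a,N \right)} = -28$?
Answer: $1050$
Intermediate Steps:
$Z{\left(o,u \right)} = -5 + o$
$I{\left(P \right)} = 5 + 2 P$
$J = -28$
$D = -84$ ($D = - 28 \left(5 + 2 \left(-5 + 4\right)\right) = - 28 \left(5 + 2 \left(-1\right)\right) = - 28 \left(5 - 2\right) = \left(-28\right) 3 = -84$)
$O{\left(-92 \right)} - D = 966 - -84 = 966 + 84 = 1050$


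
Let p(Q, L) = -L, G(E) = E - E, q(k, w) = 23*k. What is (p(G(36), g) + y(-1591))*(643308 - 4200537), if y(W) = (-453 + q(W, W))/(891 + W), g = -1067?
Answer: -1394337722817/350 ≈ -3.9838e+9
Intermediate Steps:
G(E) = 0
y(W) = (-453 + 23*W)/(891 + W)
(p(G(36), g) + y(-1591))*(643308 - 4200537) = (-1*(-1067) + (-453 + 23*(-1591))/(891 - 1591))*(643308 - 4200537) = (1067 + (-453 - 36593)/(-700))*(-3557229) = (1067 - 1/700*(-37046))*(-3557229) = (1067 + 18523/350)*(-3557229) = (391973/350)*(-3557229) = -1394337722817/350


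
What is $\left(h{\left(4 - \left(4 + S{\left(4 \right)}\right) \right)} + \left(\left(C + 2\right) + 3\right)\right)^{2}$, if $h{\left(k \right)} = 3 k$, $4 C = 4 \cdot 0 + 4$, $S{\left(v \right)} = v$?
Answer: $36$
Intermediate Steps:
$C = 1$ ($C = \frac{4 \cdot 0 + 4}{4} = \frac{0 + 4}{4} = \frac{1}{4} \cdot 4 = 1$)
$\left(h{\left(4 - \left(4 + S{\left(4 \right)}\right) \right)} + \left(\left(C + 2\right) + 3\right)\right)^{2} = \left(3 \left(4 - \left(4 + 4\right)\right) + \left(\left(1 + 2\right) + 3\right)\right)^{2} = \left(3 \left(4 - 8\right) + \left(3 + 3\right)\right)^{2} = \left(3 \left(4 - 8\right) + 6\right)^{2} = \left(3 \left(-4\right) + 6\right)^{2} = \left(-12 + 6\right)^{2} = \left(-6\right)^{2} = 36$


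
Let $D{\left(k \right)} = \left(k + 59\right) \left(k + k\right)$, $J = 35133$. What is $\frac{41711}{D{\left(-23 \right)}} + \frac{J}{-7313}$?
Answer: $- \frac{363212791}{12110328} \approx -29.992$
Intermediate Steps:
$D{\left(k \right)} = 2 k \left(59 + k\right)$ ($D{\left(k \right)} = \left(59 + k\right) 2 k = 2 k \left(59 + k\right)$)
$\frac{41711}{D{\left(-23 \right)}} + \frac{J}{-7313} = \frac{41711}{2 \left(-23\right) \left(59 - 23\right)} + \frac{35133}{-7313} = \frac{41711}{2 \left(-23\right) 36} + 35133 \left(- \frac{1}{7313}\right) = \frac{41711}{-1656} - \frac{35133}{7313} = 41711 \left(- \frac{1}{1656}\right) - \frac{35133}{7313} = - \frac{41711}{1656} - \frac{35133}{7313} = - \frac{363212791}{12110328}$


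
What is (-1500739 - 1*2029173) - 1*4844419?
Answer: -8374331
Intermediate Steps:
(-1500739 - 1*2029173) - 1*4844419 = (-1500739 - 2029173) - 4844419 = -3529912 - 4844419 = -8374331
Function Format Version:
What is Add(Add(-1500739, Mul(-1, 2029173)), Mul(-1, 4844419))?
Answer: -8374331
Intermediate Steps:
Add(Add(-1500739, Mul(-1, 2029173)), Mul(-1, 4844419)) = Add(Add(-1500739, -2029173), -4844419) = Add(-3529912, -4844419) = -8374331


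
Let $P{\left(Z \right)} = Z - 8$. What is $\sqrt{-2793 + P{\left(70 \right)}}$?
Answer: $i \sqrt{2731} \approx 52.259 i$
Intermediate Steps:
$P{\left(Z \right)} = -8 + Z$ ($P{\left(Z \right)} = Z - 8 = -8 + Z$)
$\sqrt{-2793 + P{\left(70 \right)}} = \sqrt{-2793 + \left(-8 + 70\right)} = \sqrt{-2793 + 62} = \sqrt{-2731} = i \sqrt{2731}$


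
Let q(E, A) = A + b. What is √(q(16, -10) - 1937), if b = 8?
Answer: I*√1939 ≈ 44.034*I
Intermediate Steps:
q(E, A) = 8 + A (q(E, A) = A + 8 = 8 + A)
√(q(16, -10) - 1937) = √((8 - 10) - 1937) = √(-2 - 1937) = √(-1939) = I*√1939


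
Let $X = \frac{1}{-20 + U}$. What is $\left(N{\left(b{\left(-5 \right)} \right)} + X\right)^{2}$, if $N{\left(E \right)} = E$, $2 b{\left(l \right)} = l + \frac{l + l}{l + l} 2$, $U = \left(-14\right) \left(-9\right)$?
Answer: $\frac{6241}{2809} \approx 2.2218$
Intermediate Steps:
$U = 126$
$b{\left(l \right)} = 1 + \frac{l}{2}$ ($b{\left(l \right)} = \frac{l + \frac{l + l}{l + l} 2}{2} = \frac{l + \frac{2 l}{2 l} 2}{2} = \frac{l + 2 l \frac{1}{2 l} 2}{2} = \frac{l + 1 \cdot 2}{2} = \frac{l + 2}{2} = \frac{2 + l}{2} = 1 + \frac{l}{2}$)
$X = \frac{1}{106}$ ($X = \frac{1}{-20 + 126} = \frac{1}{106} \approx 0.009434$)
$\left(N{\left(b{\left(-5 \right)} \right)} + X\right)^{2} = \left(\left(1 + \frac{1}{2} \left(-5\right)\right) + \frac{1}{106}\right)^{2} = \left(\left(1 - \frac{5}{2}\right) + \frac{1}{106}\right)^{2} = \left(- \frac{3}{2} + \frac{1}{106}\right)^{2} = \left(- \frac{79}{53}\right)^{2} = \frac{6241}{2809}$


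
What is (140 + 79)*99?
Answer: 21681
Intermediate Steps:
(140 + 79)*99 = 219*99 = 21681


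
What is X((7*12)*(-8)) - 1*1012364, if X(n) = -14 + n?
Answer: -1013050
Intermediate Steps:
X((7*12)*(-8)) - 1*1012364 = (-14 + (7*12)*(-8)) - 1*1012364 = (-14 + 84*(-8)) - 1012364 = (-14 - 672) - 1012364 = -686 - 1012364 = -1013050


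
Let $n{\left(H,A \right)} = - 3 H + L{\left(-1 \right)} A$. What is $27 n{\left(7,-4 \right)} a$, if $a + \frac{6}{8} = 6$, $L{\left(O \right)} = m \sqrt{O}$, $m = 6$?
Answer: $- \frac{11907}{4} - 3402 i \approx -2976.8 - 3402.0 i$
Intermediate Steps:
$L{\left(O \right)} = 6 \sqrt{O}$
$a = \frac{21}{4}$ ($a = - \frac{3}{4} + 6 = \frac{21}{4} \approx 5.25$)
$n{\left(H,A \right)} = - 3 H + 6 i A$ ($n{\left(H,A \right)} = - 3 H + 6 \sqrt{-1} A = - 3 H + 6 i A$)
$27 n{\left(7,-4 \right)} a = 27 \left(\left(-3\right) 7 + 6 i \left(-4\right)\right) \frac{21}{4} = 27 \left(-21 - 24 i\right) \frac{21}{4} = \left(-567 - 648 i\right) \frac{21}{4} = - \frac{11907}{4} - 3402 i$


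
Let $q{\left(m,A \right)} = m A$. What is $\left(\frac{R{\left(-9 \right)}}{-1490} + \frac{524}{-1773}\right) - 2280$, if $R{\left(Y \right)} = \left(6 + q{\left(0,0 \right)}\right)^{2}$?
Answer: $- \frac{3012040094}{1320885} \approx -2280.3$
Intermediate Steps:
$q{\left(m,A \right)} = A m$
$R{\left(Y \right)} = 36$ ($R{\left(Y \right)} = \left(6 + 0 \cdot 0\right)^{2} = \left(6 + 0\right)^{2} = 6^{2} = 36$)
$\left(\frac{R{\left(-9 \right)}}{-1490} + \frac{524}{-1773}\right) - 2280 = \left(\frac{36}{-1490} + \frac{524}{-1773}\right) - 2280 = \left(36 \left(- \frac{1}{1490}\right) + 524 \left(- \frac{1}{1773}\right)\right) - 2280 = \left(- \frac{18}{745} - \frac{524}{1773}\right) - 2280 = - \frac{422294}{1320885} - 2280 = - \frac{3012040094}{1320885}$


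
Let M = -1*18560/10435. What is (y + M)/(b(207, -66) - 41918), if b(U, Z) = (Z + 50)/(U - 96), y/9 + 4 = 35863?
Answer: -74762483235/9710631518 ≈ -7.6990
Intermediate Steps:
y = 322731 (y = -36 + 9*35863 = -36 + 322767 = 322731)
b(U, Z) = (50 + Z)/(-96 + U)
M = -3712/2087 (M = -18560*1/10435 = -3712/2087 ≈ -1.7786)
(y + M)/(b(207, -66) - 41918) = (322731 - 3712/2087)/((50 - 66)/(-96 + 207) - 41918) = 673535885/(2087*(-16/111 - 41918)) = 673535885/(2087*(-4652914/111)) = (673535885/2087)*(-111/4652914) = -74762483235/9710631518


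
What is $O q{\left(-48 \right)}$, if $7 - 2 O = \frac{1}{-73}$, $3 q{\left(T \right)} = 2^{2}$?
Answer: $\frac{1024}{219} \approx 4.6758$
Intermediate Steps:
$q{\left(T \right)} = \frac{4}{3}$ ($q{\left(T \right)} = \frac{2^{2}}{3} = \frac{1}{3} \cdot 4 = \frac{4}{3}$)
$O = \frac{256}{73}$ ($O = \frac{7}{2} - \frac{1}{2 \left(-73\right)} = \frac{7}{2} - - \frac{1}{146} = \frac{7}{2} + \frac{1}{146} = \frac{256}{73} \approx 3.5069$)
$O q{\left(-48 \right)} = \frac{256}{73} \cdot \frac{4}{3} = \frac{1024}{219}$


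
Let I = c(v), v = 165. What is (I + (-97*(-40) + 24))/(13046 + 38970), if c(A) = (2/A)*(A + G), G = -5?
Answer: 8056/107283 ≈ 0.075091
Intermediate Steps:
c(A) = 2*(-5 + A)/A (c(A) = (2/A)*(A - 5) = (2/A)*(-5 + A) = 2*(-5 + A)/A)
I = 64/33 (I = 2 - 10/165 = 2 - 10*1/165 = 2 - 2/33 = 64/33 ≈ 1.9394)
(I + (-97*(-40) + 24))/(13046 + 38970) = (64/33 + (-97*(-40) + 24))/(13046 + 38970) = (64/33 + (3880 + 24))/52016 = (64/33 + 3904)*(1/52016) = (128896/33)*(1/52016) = 8056/107283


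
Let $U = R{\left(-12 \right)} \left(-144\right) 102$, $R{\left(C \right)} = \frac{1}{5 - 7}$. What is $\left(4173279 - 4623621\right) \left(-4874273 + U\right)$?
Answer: $2191782539718$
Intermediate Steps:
$R{\left(C \right)} = - \frac{1}{2}$ ($R{\left(C \right)} = \frac{1}{-2} = - \frac{1}{2}$)
$U = 7344$ ($U = \left(- \frac{1}{2}\right) \left(-144\right) 102 = 72 \cdot 102 = 7344$)
$\left(4173279 - 4623621\right) \left(-4874273 + U\right) = \left(4173279 - 4623621\right) \left(-4874273 + 7344\right) = \left(-450342\right) \left(-4866929\right) = 2191782539718$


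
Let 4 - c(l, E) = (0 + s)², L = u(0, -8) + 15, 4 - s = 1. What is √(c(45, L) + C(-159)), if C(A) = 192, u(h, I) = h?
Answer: √187 ≈ 13.675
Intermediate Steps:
s = 3 (s = 4 - 1*1 = 4 - 1 = 3)
L = 15 (L = 0 + 15 = 15)
c(l, E) = -5 (c(l, E) = 4 - (0 + 3)² = 4 - 1*3² = 4 - 1*9 = 4 - 9 = -5)
√(c(45, L) + C(-159)) = √(-5 + 192) = √187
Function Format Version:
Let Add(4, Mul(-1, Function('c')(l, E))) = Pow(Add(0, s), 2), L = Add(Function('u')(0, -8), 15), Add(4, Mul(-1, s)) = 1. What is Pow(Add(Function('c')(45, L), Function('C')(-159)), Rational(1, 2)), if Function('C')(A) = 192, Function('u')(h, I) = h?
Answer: Pow(187, Rational(1, 2)) ≈ 13.675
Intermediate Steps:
s = 3 (s = Add(4, Mul(-1, 1)) = Add(4, -1) = 3)
L = 15 (L = Add(0, 15) = 15)
Function('c')(l, E) = -5 (Function('c')(l, E) = Add(4, Mul(-1, Pow(Add(0, 3), 2))) = Add(4, Mul(-1, Pow(3, 2))) = Add(4, Mul(-1, 9)) = Add(4, -9) = -5)
Pow(Add(Function('c')(45, L), Function('C')(-159)), Rational(1, 2)) = Pow(Add(-5, 192), Rational(1, 2)) = Pow(187, Rational(1, 2))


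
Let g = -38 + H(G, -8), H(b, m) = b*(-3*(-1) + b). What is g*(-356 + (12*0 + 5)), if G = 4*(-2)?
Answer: -702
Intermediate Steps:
G = -8
H(b, m) = b*(3 + b)
g = 2 (g = -38 - 8*(3 - 8) = -38 - 8*(-5) = -38 + 40 = 2)
g*(-356 + (12*0 + 5)) = 2*(-356 + (12*0 + 5)) = 2*(-356 + (0 + 5)) = 2*(-356 + 5) = 2*(-351) = -702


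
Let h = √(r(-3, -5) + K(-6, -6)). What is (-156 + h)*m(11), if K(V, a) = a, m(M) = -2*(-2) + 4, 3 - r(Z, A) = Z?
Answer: -1248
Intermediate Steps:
r(Z, A) = 3 - Z
m(M) = 8 (m(M) = 4 + 4 = 8)
h = 0 (h = √((3 - 1*(-3)) - 6) = √((3 + 3) - 6) = √(6 - 6) = √0 = 0)
(-156 + h)*m(11) = (-156 + 0)*8 = -156*8 = -1248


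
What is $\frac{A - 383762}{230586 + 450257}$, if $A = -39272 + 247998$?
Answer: $- \frac{175036}{680843} \approx -0.25709$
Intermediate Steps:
$A = 208726$
$\frac{A - 383762}{230586 + 450257} = \frac{208726 - 383762}{230586 + 450257} = - \frac{175036}{680843}$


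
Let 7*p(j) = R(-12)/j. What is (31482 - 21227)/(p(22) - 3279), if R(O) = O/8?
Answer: -631708/201987 ≈ -3.1275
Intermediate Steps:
R(O) = O/8 (R(O) = O*(⅛) = O/8)
p(j) = -3/(14*j) (p(j) = (((⅛)*(-12))/j)/7 = (-3/(2*j))/7 = -3/(14*j))
(31482 - 21227)/(p(22) - 3279) = (31482 - 21227)/(-3/14/22 - 3279) = 10255/(-3/14*1/22 - 3279) = 10255/(-3/308 - 3279) = 10255/(-1009935/308) = 10255*(-308/1009935) = -631708/201987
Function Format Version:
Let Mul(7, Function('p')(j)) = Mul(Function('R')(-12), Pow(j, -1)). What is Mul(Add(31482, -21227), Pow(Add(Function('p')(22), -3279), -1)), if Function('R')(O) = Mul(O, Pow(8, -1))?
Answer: Rational(-631708, 201987) ≈ -3.1275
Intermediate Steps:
Function('R')(O) = Mul(Rational(1, 8), O) (Function('R')(O) = Mul(O, Rational(1, 8)) = Mul(Rational(1, 8), O))
Function('p')(j) = Mul(Rational(-3, 14), Pow(j, -1)) (Function('p')(j) = Mul(Rational(1, 7), Mul(Mul(Rational(1, 8), -12), Pow(j, -1))) = Mul(Rational(1, 7), Mul(Rational(-3, 2), Pow(j, -1))) = Mul(Rational(-3, 14), Pow(j, -1)))
Mul(Add(31482, -21227), Pow(Add(Function('p')(22), -3279), -1)) = Mul(Add(31482, -21227), Pow(Add(Mul(Rational(-3, 14), Pow(22, -1)), -3279), -1)) = Mul(10255, Pow(Add(Mul(Rational(-3, 14), Rational(1, 22)), -3279), -1)) = Mul(10255, Pow(Add(Rational(-3, 308), -3279), -1)) = Mul(10255, Pow(Rational(-1009935, 308), -1)) = Mul(10255, Rational(-308, 1009935)) = Rational(-631708, 201987)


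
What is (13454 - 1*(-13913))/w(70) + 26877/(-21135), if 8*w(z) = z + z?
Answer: 77057493/49315 ≈ 1562.6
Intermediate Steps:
w(z) = z/4 (w(z) = (z + z)/8 = (2*z)/8 = z/4)
(13454 - 1*(-13913))/w(70) + 26877/(-21135) = (13454 - 1*(-13913))/(((1/4)*70)) + 26877/(-21135) = (13454 + 13913)/(35/2) + 26877*(-1/21135) = 27367*(2/35) - 8959/7045 = 54734/35 - 8959/7045 = 77057493/49315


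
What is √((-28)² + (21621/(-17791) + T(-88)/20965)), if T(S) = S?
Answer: √108900648283498518405/372988315 ≈ 27.978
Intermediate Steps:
√((-28)² + (21621/(-17791) + T(-88)/20965)) = √((-28)² + (21621/(-17791) - 88/20965)) = √(784 + (21621*(-1/17791) - 88*1/20965)) = √(784 + (-21621/17791 - 88/20965)) = √(784 - 454849873/372988315) = √(291967989087/372988315) = √108900648283498518405/372988315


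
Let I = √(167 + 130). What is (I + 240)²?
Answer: 57897 + 1440*√33 ≈ 66169.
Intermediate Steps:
I = 3*√33 (I = √297 = 3*√33 ≈ 17.234)
(I + 240)² = (3*√33 + 240)² = (240 + 3*√33)²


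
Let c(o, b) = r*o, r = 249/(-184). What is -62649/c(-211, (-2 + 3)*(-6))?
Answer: -3842472/17513 ≈ -219.41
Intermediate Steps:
r = -249/184 (r = 249*(-1/184) = -249/184 ≈ -1.3533)
c(o, b) = -249*o/184
-62649/c(-211, (-2 + 3)*(-6)) = -62649/((-249/184*(-211))) = -62649/52539/184 = -62649*184/52539 = -3842472/17513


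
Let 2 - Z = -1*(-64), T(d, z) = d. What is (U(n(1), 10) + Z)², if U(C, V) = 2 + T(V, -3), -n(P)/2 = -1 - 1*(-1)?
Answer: 2500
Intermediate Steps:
n(P) = 0 (n(P) = -2*(-1 - 1*(-1)) = -2*(-1 + 1) = -2*0 = 0)
U(C, V) = 2 + V
Z = -62 (Z = 2 - (-1)*(-64) = 2 - 1*64 = 2 - 64 = -62)
(U(n(1), 10) + Z)² = ((2 + 10) - 62)² = (12 - 62)² = (-50)² = 2500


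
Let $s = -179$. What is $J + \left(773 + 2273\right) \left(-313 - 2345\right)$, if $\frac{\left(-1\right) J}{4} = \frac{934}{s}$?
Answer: $- \frac{1449228236}{179} \approx -8.0962 \cdot 10^{6}$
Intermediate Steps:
$J = \frac{3736}{179}$ ($J = - 4 \frac{934}{-179} = - 4 \cdot 934 \left(- \frac{1}{179}\right) = \left(-4\right) \left(- \frac{934}{179}\right) = \frac{3736}{179} \approx 20.872$)
$J + \left(773 + 2273\right) \left(-313 - 2345\right) = \frac{3736}{179} + \left(773 + 2273\right) \left(-313 - 2345\right) = \frac{3736}{179} + 3046 \left(-2658\right) = \frac{3736}{179} - 8096268 = - \frac{1449228236}{179}$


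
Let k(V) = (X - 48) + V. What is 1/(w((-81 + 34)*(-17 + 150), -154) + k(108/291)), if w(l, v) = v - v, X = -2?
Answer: -97/4814 ≈ -0.020150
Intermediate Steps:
k(V) = -50 + V (k(V) = (-2 - 48) + V = -50 + V)
w(l, v) = 0
1/(w((-81 + 34)*(-17 + 150), -154) + k(108/291)) = 1/(0 + (-50 + 108/291)) = 1/(0 + (-50 + 108*(1/291))) = 1/(0 + (-50 + 36/97)) = 1/(0 - 4814/97) = 1/(-4814/97) = -97/4814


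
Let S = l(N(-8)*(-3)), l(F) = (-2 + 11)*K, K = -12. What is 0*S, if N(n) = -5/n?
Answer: 0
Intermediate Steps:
l(F) = -108 (l(F) = (-2 + 11)*(-12) = 9*(-12) = -108)
S = -108
0*S = 0*(-108) = 0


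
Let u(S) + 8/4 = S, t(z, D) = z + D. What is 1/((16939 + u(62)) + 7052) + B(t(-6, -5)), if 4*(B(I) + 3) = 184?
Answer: 1034194/24051 ≈ 43.000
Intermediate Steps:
t(z, D) = D + z
u(S) = -2 + S
B(I) = 43 (B(I) = -3 + (¼)*184 = -3 + 46 = 43)
1/((16939 + u(62)) + 7052) + B(t(-6, -5)) = 1/((16939 + (-2 + 62)) + 7052) + 43 = 1/((16939 + 60) + 7052) + 43 = 1/(16999 + 7052) + 43 = 1/24051 + 43 = 1034194/24051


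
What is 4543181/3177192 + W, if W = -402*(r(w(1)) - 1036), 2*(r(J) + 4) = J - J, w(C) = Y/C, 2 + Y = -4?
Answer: 1328324974541/3177192 ≈ 4.1808e+5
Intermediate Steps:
Y = -6 (Y = -2 - 4 = -6)
w(C) = -6/C
r(J) = -4 (r(J) = -4 + (J - J)/2 = -4 + (1/2)*0 = -4 + 0 = -4)
W = 418080 (W = -402*(-4 - 1036) = -402*(-1040) = 418080)
4543181/3177192 + W = 4543181/3177192 + 418080 = 1328324974541/3177192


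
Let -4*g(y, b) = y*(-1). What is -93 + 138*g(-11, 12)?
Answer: -945/2 ≈ -472.50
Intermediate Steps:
g(y, b) = y/4 (g(y, b) = -y*(-1)/4 = -(-1)*y/4 = y/4)
-93 + 138*g(-11, 12) = -93 + 138*((¼)*(-11)) = -93 + 138*(-11/4) = -93 - 759/2 = -945/2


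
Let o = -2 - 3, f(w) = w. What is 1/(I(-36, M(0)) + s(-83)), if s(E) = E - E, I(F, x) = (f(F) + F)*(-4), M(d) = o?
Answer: 1/288 ≈ 0.0034722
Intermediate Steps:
o = -5
M(d) = -5
I(F, x) = -8*F (I(F, x) = (F + F)*(-4) = (2*F)*(-4) = -8*F)
s(E) = 0
1/(I(-36, M(0)) + s(-83)) = 1/(-8*(-36) + 0) = 1/(288 + 0) = 1/288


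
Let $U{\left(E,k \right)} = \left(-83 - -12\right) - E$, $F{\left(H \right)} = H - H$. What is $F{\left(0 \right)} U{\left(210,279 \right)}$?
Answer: $0$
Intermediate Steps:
$F{\left(H \right)} = 0$
$U{\left(E,k \right)} = -71 - E$ ($U{\left(E,k \right)} = \left(-83 + 12\right) - E = -71 - E$)
$F{\left(0 \right)} U{\left(210,279 \right)} = 0 \left(-71 - 210\right) = 0 \left(-281\right) = 0$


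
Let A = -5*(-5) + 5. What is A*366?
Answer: 10980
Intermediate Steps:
A = 30 (A = 25 + 5 = 30)
A*366 = 30*366 = 10980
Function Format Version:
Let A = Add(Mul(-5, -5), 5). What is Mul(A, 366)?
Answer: 10980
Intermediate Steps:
A = 30 (A = Add(25, 5) = 30)
Mul(A, 366) = Mul(30, 366) = 10980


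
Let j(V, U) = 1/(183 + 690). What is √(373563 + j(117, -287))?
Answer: 10*√316336885/291 ≈ 611.20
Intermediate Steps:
j(V, U) = 1/873
√(373563 + j(117, -287)) = √(373563 + 1/873) = √(326120500/873) = 10*√316336885/291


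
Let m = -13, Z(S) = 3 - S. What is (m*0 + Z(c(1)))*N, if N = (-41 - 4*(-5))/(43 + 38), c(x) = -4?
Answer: -49/27 ≈ -1.8148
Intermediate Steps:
N = -7/27 (N = (-41 + 20)/81 = -21*1/81 = -7/27 ≈ -0.25926)
(m*0 + Z(c(1)))*N = (-13*0 + (3 - 1*(-4)))*(-7/27) = (0 + (3 + 4))*(-7/27) = (0 + 7)*(-7/27) = 7*(-7/27) = -49/27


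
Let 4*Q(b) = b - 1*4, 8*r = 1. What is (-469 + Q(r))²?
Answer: 226171521/1024 ≈ 2.2087e+5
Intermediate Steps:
r = ⅛ (r = (⅛)*1 = ⅛ ≈ 0.12500)
Q(b) = -1 + b/4 (Q(b) = (b - 1*4)/4 = (b - 4)/4 = (-4 + b)/4 = -1 + b/4)
(-469 + Q(r))² = (-469 + (-1 + (¼)*(⅛)))² = (-469 + (-1 + 1/32))² = (-469 - 31/32)² = (-15039/32)² = 226171521/1024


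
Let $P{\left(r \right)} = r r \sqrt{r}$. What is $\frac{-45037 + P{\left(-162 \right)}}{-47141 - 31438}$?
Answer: $\frac{45037}{78579} - \frac{26244 i \sqrt{2}}{8731} \approx 0.57314 - 4.2509 i$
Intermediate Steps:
$P{\left(r \right)} = r^{\frac{5}{2}}$ ($P{\left(r \right)} = r^{2} \sqrt{r} = r^{\frac{5}{2}}$)
$\frac{-45037 + P{\left(-162 \right)}}{-47141 - 31438} = \frac{-45037 + \left(-162\right)^{\frac{5}{2}}}{-47141 - 31438} = \frac{-45037 + 236196 i \sqrt{2}}{-78579} = \left(-45037 + 236196 i \sqrt{2}\right) \left(- \frac{1}{78579}\right) = \frac{45037}{78579} - \frac{26244 i \sqrt{2}}{8731}$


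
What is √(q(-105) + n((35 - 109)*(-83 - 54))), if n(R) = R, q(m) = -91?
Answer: √10047 ≈ 100.23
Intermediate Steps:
√(q(-105) + n((35 - 109)*(-83 - 54))) = √(-91 + (35 - 109)*(-83 - 54)) = √(-91 - 74*(-137)) = √(-91 + 10138) = √10047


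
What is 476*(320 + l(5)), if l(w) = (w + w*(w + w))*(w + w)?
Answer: 414120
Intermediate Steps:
l(w) = 2*w*(w + 2*w**2) (l(w) = (w + w*(2*w))*(2*w) = (w + 2*w**2)*(2*w) = 2*w*(w + 2*w**2))
476*(320 + l(5)) = 476*(320 + 5**2*(2 + 4*5)) = 476*(320 + 25*(2 + 20)) = 476*(320 + 25*22) = 476*(320 + 550) = 476*870 = 414120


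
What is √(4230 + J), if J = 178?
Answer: 2*√1102 ≈ 66.393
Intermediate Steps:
√(4230 + J) = √(4230 + 178) = √4408 = 2*√1102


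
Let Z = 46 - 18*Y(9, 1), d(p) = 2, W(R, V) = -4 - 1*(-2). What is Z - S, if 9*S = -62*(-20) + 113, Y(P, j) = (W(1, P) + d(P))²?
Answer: -313/3 ≈ -104.33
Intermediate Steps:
W(R, V) = -2 (W(R, V) = -4 + 2 = -2)
Y(P, j) = 0 (Y(P, j) = (-2 + 2)² = 0² = 0)
S = 451/3 (S = (-62*(-20) + 113)/9 = (1240 + 113)/9 = (⅑)*1353 = 451/3 ≈ 150.33)
Z = 46 (Z = 46 - 18*0 = 46 + 0 = 46)
Z - S = 46 - 1*451/3 = 46 - 451/3 = -313/3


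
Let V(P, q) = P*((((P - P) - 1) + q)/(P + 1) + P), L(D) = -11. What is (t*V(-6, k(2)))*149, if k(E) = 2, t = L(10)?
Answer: -304854/5 ≈ -60971.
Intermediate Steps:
t = -11
V(P, q) = P*(P + (-1 + q)/(1 + P)) (V(P, q) = P*(((0 - 1) + q)/(1 + P) + P) = P*((-1 + q)/(1 + P) + P) = P*(P + (-1 + q)/(1 + P)))
(t*V(-6, k(2)))*149 = -(-66)*(-1 - 6 + 2 + (-6)**2)/(1 - 6)*149 = -(-66)*(-1 - 6 + 2 + 36)/(-5)*149 = -(-66)*(-1)*31/5*149 = -11*186/5*149 = -2046/5*149 = -304854/5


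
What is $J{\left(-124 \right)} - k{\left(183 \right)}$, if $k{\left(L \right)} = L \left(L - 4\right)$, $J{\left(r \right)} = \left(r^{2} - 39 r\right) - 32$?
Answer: $-12577$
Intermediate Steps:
$J{\left(r \right)} = -32 + r^{2} - 39 r$
$k{\left(L \right)} = L \left(-4 + L\right)$
$J{\left(-124 \right)} - k{\left(183 \right)} = \left(-32 + \left(-124\right)^{2} - -4836\right) - 183 \left(-4 + 183\right) = \left(-32 + 15376 + 4836\right) - 183 \cdot 179 = 20180 - 32757 = -12577$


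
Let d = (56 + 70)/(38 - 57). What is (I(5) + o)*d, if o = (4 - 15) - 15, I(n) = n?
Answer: 2646/19 ≈ 139.26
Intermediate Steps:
d = -126/19 (d = 126/(-19) = 126*(-1/19) = -126/19 ≈ -6.6316)
o = -26 (o = -11 - 15 = -26)
(I(5) + o)*d = (5 - 26)*(-126/19) = -21*(-126/19) = 2646/19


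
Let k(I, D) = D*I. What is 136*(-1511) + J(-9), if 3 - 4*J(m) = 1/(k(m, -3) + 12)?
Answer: -8014315/39 ≈ -2.0550e+5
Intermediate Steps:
J(m) = ¾ - 1/(4*(12 - 3*m)) (J(m) = ¾ - 1/(4*(-3*m + 12)) = ¾ - 1/(4*(12 - 3*m)))
136*(-1511) + J(-9) = 136*(-1511) + (-35 + 9*(-9))/(12*(-4 - 9)) = -205496 + (1/12)*(-35 - 81)/(-13) = -205496 + (1/12)*(-1/13)*(-116) = -205496 + 29/39 = -8014315/39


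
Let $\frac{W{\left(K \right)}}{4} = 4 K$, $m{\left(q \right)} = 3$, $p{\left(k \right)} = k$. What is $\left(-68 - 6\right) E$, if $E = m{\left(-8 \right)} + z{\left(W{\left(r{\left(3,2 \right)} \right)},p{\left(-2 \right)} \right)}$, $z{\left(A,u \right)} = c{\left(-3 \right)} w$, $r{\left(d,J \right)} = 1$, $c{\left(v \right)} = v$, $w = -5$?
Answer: $-1332$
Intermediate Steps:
$W{\left(K \right)} = 16 K$ ($W{\left(K \right)} = 4 \cdot 4 K = 16 K$)
$z{\left(A,u \right)} = 15$ ($z{\left(A,u \right)} = \left(-3\right) \left(-5\right) = 15$)
$E = 18$ ($E = 3 + 15 = 18$)
$\left(-68 - 6\right) E = \left(-68 - 6\right) 18 = \left(-74\right) 18 = -1332$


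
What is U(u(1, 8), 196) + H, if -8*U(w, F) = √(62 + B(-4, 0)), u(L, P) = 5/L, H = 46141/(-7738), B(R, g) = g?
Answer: -46141/7738 - √62/8 ≈ -6.9472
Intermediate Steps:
H = -46141/7738 (H = 46141*(-1/7738) = -46141/7738 ≈ -5.9629)
U(w, F) = -√62/8 (U(w, F) = -√(62 + 0)/8 = -√62/8)
U(u(1, 8), 196) + H = -√62/8 - 46141/7738 = -46141/7738 - √62/8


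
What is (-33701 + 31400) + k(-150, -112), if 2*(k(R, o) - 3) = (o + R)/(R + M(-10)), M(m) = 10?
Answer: -321589/140 ≈ -2297.1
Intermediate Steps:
k(R, o) = 3 + (R + o)/(2*(10 + R)) (k(R, o) = 3 + ((o + R)/(R + 10))/2 = 3 + ((R + o)/(10 + R))/2 = 3 + (R + o)/(2*(10 + R)))
(-33701 + 31400) + k(-150, -112) = (-33701 + 31400) + (60 - 112 + 7*(-150))/(2*(10 - 150)) = -2301 + (1/2)*(60 - 112 - 1050)/(-140) = -2301 + (1/2)*(-1/140)*(-1102) = -2301 + 551/140 = -321589/140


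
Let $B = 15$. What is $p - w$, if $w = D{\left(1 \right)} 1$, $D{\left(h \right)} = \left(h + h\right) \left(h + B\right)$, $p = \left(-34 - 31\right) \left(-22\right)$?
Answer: $1398$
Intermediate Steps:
$p = 1430$ ($p = \left(-65\right) \left(-22\right) = 1430$)
$D{\left(h \right)} = 2 h \left(15 + h\right)$ ($D{\left(h \right)} = \left(h + h\right) \left(h + 15\right) = 2 h \left(15 + h\right)$)
$w = 32$ ($w = 2 \cdot 1 \left(15 + 1\right) 1 = 2 \cdot 1 \cdot 16 \cdot 1 = 32 \cdot 1 = 32$)
$p - w = 1430 - 32 = 1398$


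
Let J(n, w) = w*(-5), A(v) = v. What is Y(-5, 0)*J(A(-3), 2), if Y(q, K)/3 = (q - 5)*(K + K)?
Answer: 0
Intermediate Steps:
J(n, w) = -5*w
Y(q, K) = 6*K*(-5 + q) (Y(q, K) = 3*((q - 5)*(K + K)) = 3*((-5 + q)*(2*K)) = 3*(2*K*(-5 + q)) = 6*K*(-5 + q))
Y(-5, 0)*J(A(-3), 2) = (6*0*(-5 - 5))*(-5*2) = (6*0*(-10))*(-10) = 0*(-10) = 0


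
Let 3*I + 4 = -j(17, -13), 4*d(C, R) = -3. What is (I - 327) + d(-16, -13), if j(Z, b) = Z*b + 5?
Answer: -3085/12 ≈ -257.08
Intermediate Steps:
d(C, R) = -¾ (d(C, R) = (¼)*(-3) = -¾)
j(Z, b) = 5 + Z*b
I = 212/3 (I = -4/3 + (-(5 + 17*(-13)))/3 = -4/3 + (-(5 - 221))/3 = -4/3 + (-1*(-216))/3 = -4/3 + (⅓)*216 = -4/3 + 72 = 212/3 ≈ 70.667)
(I - 327) + d(-16, -13) = (212/3 - 327) - ¾ = -769/3 - ¾ = -3085/12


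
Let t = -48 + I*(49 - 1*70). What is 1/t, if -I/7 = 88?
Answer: 1/12888 ≈ 7.7592e-5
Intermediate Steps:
I = -616 (I = -7*88 = -616)
t = 12888 (t = -48 - 616*(49 - 1*70) = -48 - 616*(49 - 70) = -48 - 616*(-21) = -48 + 12936 = 12888)
1/t = 1/12888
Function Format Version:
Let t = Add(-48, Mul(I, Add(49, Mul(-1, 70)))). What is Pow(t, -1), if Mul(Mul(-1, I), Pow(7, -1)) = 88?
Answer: Rational(1, 12888) ≈ 7.7592e-5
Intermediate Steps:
I = -616 (I = Mul(-7, 88) = -616)
t = 12888 (t = Add(-48, Mul(-616, Add(49, Mul(-1, 70)))) = Add(-48, Mul(-616, Add(49, -70))) = Add(-48, Mul(-616, -21)) = Add(-48, 12936) = 12888)
Pow(t, -1) = Pow(12888, -1) = Rational(1, 12888)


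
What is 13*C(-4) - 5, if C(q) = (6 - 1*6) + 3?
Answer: 34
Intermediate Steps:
C(q) = 3 (C(q) = (6 - 6) + 3 = 0 + 3 = 3)
13*C(-4) - 5 = 13*3 - 5 = 39 - 5 = 34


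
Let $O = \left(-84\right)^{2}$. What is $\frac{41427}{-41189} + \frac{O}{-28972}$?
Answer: $- \frac{372713157}{298331927} \approx -1.2493$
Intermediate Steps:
$O = 7056$
$\frac{41427}{-41189} + \frac{O}{-28972} = \frac{41427}{-41189} + \frac{7056}{-28972} = 41427 \left(- \frac{1}{41189}\right) + 7056 \left(- \frac{1}{28972}\right) = - \frac{41427}{41189} - \frac{1764}{7243} = - \frac{372713157}{298331927}$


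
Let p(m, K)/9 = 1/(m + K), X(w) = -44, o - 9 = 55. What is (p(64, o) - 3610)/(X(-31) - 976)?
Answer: 462071/130560 ≈ 3.5391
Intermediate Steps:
o = 64 (o = 9 + 55 = 64)
p(m, K) = 9/(K + m) (p(m, K) = 9/(m + K) = 9/(K + m))
(p(64, o) - 3610)/(X(-31) - 976) = (9/(64 + 64) - 3610)/(-44 - 976) = (9/128 - 3610)/(-1020) = (9*(1/128) - 3610)*(-1/1020) = (9/128 - 3610)*(-1/1020) = -462071/128*(-1/1020) = 462071/130560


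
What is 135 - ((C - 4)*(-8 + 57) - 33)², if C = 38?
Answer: -2666554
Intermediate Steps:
135 - ((C - 4)*(-8 + 57) - 33)² = 135 - ((38 - 4)*(-8 + 57) - 33)² = 135 - (34*49 - 33)² = 135 - (1666 - 33)² = 135 - 1*1633² = 135 - 1*2666689 = 135 - 2666689 = -2666554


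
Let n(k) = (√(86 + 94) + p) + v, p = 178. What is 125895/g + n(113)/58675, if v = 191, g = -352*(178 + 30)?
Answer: -669079311/390540800 + 6*√5/58675 ≈ -1.7130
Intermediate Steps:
g = -73216 (g = -352*208 = -73216)
n(k) = 369 + 6*√5 (n(k) = (√(86 + 94) + 178) + 191 = (√180 + 178) + 191 = (6*√5 + 178) + 191 = (178 + 6*√5) + 191 = 369 + 6*√5)
125895/g + n(113)/58675 = 125895/(-73216) + (369 + 6*√5)/58675 = 125895*(-1/73216) + (369 + 6*√5)*(1/58675) = -11445/6656 + (369/58675 + 6*√5/58675) = -669079311/390540800 + 6*√5/58675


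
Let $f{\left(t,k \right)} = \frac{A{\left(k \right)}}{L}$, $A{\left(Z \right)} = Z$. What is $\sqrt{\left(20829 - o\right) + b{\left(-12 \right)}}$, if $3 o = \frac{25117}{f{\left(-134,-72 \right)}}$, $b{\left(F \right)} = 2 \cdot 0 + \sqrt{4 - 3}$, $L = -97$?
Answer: $\frac{\sqrt{12377586}}{36} \approx 97.727$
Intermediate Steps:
$b{\left(F \right)} = 1$ ($b{\left(F \right)} = 0 + \sqrt{1} = 0 + 1 = 1$)
$f{\left(t,k \right)} = - \frac{k}{97}$ ($f{\left(t,k \right)} = \frac{k}{-97} = k \left(- \frac{1}{97}\right) = - \frac{k}{97}$)
$o = \frac{2436349}{216}$ ($o = \frac{25117 \frac{1}{\left(- \frac{1}{97}\right) \left(-72\right)}}{3} = \frac{25117 \frac{1}{\frac{72}{97}}}{3} = \frac{25117 \cdot \frac{97}{72}}{3} = \frac{1}{3} \cdot \frac{2436349}{72} = \frac{2436349}{216} \approx 11279.0$)
$\sqrt{\left(20829 - o\right) + b{\left(-12 \right)}} = \sqrt{\left(20829 - \frac{2436349}{216}\right) + 1} = \sqrt{\frac{2062715}{216} + 1} = \sqrt{\frac{2062931}{216}} = \frac{\sqrt{12377586}}{36}$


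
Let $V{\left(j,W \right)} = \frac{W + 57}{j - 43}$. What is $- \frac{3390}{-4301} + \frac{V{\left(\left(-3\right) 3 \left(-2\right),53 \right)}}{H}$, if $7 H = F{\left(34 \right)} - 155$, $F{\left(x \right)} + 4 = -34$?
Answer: $\frac{3933704}{4150465} \approx 0.94777$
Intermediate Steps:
$F{\left(x \right)} = -38$ ($F{\left(x \right)} = -4 - 34 = -38$)
$H = - \frac{193}{7}$ ($H = \frac{-38 - 155}{7} = \frac{1}{7} \left(-193\right) = - \frac{193}{7} \approx -27.571$)
$V{\left(j,W \right)} = \frac{57 + W}{-43 + j}$
$- \frac{3390}{-4301} + \frac{V{\left(\left(-3\right) 3 \left(-2\right),53 \right)}}{H} = - \frac{3390}{-4301} + \frac{\frac{1}{-43 + \left(-3\right) 3 \left(-2\right)} \left(57 + 53\right)}{- \frac{193}{7}} = \left(-3390\right) \left(- \frac{1}{4301}\right) + \frac{1}{-43 - -18} \cdot 110 \left(- \frac{7}{193}\right) = \frac{3390}{4301} + \frac{1}{-43 + 18} \cdot 110 \left(- \frac{7}{193}\right) = \frac{3390}{4301} + \frac{1}{-25} \cdot 110 \left(- \frac{7}{193}\right) = \frac{3390}{4301} + \left(- \frac{1}{25}\right) 110 \left(- \frac{7}{193}\right) = \frac{3390}{4301} - - \frac{154}{965} = \frac{3390}{4301} + \frac{154}{965} = \frac{3933704}{4150465}$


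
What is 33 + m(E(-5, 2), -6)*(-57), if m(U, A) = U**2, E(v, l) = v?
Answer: -1392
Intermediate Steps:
33 + m(E(-5, 2), -6)*(-57) = 33 + (-5)**2*(-57) = 33 + 25*(-57) = 33 - 1425 = -1392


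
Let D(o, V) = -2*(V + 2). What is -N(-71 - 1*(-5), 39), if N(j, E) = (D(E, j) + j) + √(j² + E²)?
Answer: -62 - 3*√653 ≈ -138.66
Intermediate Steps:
D(o, V) = -4 - 2*V (D(o, V) = -2*(2 + V) = -4 - 2*V)
N(j, E) = -4 + √(E² + j²) - j (N(j, E) = ((-4 - 2*j) + j) + √(j² + E²) = (-4 - j) + √(E² + j²) = -4 + √(E² + j²) - j)
-N(-71 - 1*(-5), 39) = -(-4 + √(39² + (-71 - 1*(-5))²) - (-71 - 1*(-5))) = -(-4 + √(1521 + (-71 + 5)²) - (-71 + 5)) = -(-4 + √(1521 + (-66)²) - 1*(-66)) = -(-4 + √(1521 + 4356) + 66) = -(-4 + √5877 + 66) = -(-4 + 3*√653 + 66) = -(62 + 3*√653) = -62 - 3*√653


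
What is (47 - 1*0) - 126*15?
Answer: -1843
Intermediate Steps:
(47 - 1*0) - 126*15 = (47 + 0) - 1890 = 47 - 1890 = -1843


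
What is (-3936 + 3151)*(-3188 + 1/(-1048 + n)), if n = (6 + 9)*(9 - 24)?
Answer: 3185785125/1273 ≈ 2.5026e+6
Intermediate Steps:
n = -225 (n = 15*(-15) = -225)
(-3936 + 3151)*(-3188 + 1/(-1048 + n)) = (-3936 + 3151)*(-3188 + 1/(-1048 - 225)) = -785*(-3188 + 1/(-1273)) = -785*(-3188 - 1/1273) = -785*(-4058325/1273) = 3185785125/1273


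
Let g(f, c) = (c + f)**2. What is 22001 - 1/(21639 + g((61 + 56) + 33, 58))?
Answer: 1427930902/64903 ≈ 22001.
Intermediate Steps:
22001 - 1/(21639 + g((61 + 56) + 33, 58)) = 22001 - 1/(21639 + (58 + ((61 + 56) + 33))**2) = 22001 - 1/(21639 + (58 + (117 + 33))**2) = 22001 - 1/(21639 + (58 + 150)**2) = 22001 - 1/(21639 + 208**2) = 22001 - 1/(21639 + 43264) = 22001 - 1/64903 = 1427930902/64903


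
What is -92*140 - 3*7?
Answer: -12901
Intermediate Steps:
-92*140 - 3*7 = -12880 - 21 = -12901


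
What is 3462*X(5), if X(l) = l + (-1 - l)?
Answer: -3462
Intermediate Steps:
X(l) = -1
3462*X(5) = 3462*(-1) = -3462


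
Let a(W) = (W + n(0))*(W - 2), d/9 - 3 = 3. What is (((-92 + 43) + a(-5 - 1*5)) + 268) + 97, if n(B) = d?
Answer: -212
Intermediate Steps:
d = 54 (d = 27 + 9*3 = 27 + 27 = 54)
n(B) = 54
a(W) = (-2 + W)*(54 + W) (a(W) = (W + 54)*(W - 2) = (54 + W)*(-2 + W) = (-2 + W)*(54 + W))
(((-92 + 43) + a(-5 - 1*5)) + 268) + 97 = (((-92 + 43) + (-108 + (-5 - 1*5)² + 52*(-5 - 1*5))) + 268) + 97 = ((-49 + (-108 + (-5 - 5)² + 52*(-5 - 5))) + 268) + 97 = ((-49 + (-108 + (-10)² + 52*(-10))) + 268) + 97 = ((-49 + (-108 + 100 - 520)) + 268) + 97 = ((-49 - 528) + 268) + 97 = (-577 + 268) + 97 = -309 + 97 = -212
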